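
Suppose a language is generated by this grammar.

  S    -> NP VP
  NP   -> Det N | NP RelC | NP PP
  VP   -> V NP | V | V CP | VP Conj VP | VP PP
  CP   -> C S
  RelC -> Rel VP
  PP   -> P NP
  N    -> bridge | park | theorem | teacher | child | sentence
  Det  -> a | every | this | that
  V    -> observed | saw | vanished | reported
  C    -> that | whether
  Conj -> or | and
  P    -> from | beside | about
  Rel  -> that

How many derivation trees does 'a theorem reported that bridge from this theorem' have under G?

The two bracketings:
[S [NP [Det a] [N theorem]] [VP [V reported] [NP [NP [Det that] [N bridge]] [PP [P from] [NP [Det this] [N theorem]]]]]]
[S [NP [Det a] [N theorem]] [VP [VP [V reported] [NP [Det that] [N bridge]]] [PP [P from] [NP [Det this] [N theorem]]]]]
The difference turns on whether NP → NP PP is used at the relevant span, versus an alternative expansion of NP.

2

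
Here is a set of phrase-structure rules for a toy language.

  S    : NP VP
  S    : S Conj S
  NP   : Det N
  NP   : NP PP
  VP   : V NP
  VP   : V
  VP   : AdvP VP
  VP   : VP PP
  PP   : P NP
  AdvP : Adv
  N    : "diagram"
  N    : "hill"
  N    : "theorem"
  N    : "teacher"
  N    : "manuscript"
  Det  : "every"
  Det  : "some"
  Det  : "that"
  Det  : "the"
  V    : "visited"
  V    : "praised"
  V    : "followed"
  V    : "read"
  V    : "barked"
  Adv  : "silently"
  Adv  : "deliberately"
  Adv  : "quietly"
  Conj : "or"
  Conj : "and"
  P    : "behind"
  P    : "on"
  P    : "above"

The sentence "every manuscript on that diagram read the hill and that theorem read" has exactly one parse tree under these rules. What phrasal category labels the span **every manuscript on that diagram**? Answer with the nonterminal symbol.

[S [S [NP [NP [Det every] [N manuscript]] [PP [P on] [NP [Det that] [N diagram]]]] [VP [V read] [NP [Det the] [N hill]]]] [Conj and] [S [NP [Det that] [N theorem]] [VP [V read]]]]
The span 'every manuscript on that diagram' is the NP node built by NP → NP PP.

NP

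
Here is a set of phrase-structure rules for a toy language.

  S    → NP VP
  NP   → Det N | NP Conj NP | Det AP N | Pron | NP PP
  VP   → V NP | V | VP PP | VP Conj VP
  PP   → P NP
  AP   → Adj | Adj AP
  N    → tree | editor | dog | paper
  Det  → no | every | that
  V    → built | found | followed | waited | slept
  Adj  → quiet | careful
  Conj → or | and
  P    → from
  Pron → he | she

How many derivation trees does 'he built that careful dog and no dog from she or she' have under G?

6

Two of the 6 distinct bracketings:
[S [NP [Pron he]] [VP [V built] [NP [NP [Det that] [AP [Adj careful]] [N dog]] [Conj and] [NP [NP [NP [Det no] [N dog]] [PP [P from] [NP [Pron she]]]] [Conj or] [NP [Pron she]]]]]]
[S [NP [Pron he]] [VP [V built] [NP [NP [Det that] [AP [Adj careful]] [N dog]] [Conj and] [NP [NP [Det no] [N dog]] [PP [P from] [NP [NP [Pron she]] [Conj or] [NP [Pron she]]]]]]]]
The trees differ in how a recursive rule is bracketed over the same span.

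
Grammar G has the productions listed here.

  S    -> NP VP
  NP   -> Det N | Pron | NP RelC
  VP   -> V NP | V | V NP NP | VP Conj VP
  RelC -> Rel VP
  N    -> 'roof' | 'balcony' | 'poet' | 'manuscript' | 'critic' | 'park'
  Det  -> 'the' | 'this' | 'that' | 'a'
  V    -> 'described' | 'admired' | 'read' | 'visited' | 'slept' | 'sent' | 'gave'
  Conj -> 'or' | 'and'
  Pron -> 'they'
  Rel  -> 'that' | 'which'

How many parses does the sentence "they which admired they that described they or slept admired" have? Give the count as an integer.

4

Two of the 4 distinct bracketings:
[S [NP [NP [Pron they]] [RelC [Rel which] [VP [V admired] [NP [NP [Pron they]] [RelC [Rel that] [VP [VP [V described] [NP [Pron they]]] [Conj or] [VP [V slept]]]]]]]] [VP [V admired]]]
[S [NP [NP [Pron they]] [RelC [Rel which] [VP [VP [V admired] [NP [NP [Pron they]] [RelC [Rel that] [VP [V described] [NP [Pron they]]]]]] [Conj or] [VP [V slept]]]]] [VP [V admired]]]
The trees differ in how a recursive rule is bracketed over the same span.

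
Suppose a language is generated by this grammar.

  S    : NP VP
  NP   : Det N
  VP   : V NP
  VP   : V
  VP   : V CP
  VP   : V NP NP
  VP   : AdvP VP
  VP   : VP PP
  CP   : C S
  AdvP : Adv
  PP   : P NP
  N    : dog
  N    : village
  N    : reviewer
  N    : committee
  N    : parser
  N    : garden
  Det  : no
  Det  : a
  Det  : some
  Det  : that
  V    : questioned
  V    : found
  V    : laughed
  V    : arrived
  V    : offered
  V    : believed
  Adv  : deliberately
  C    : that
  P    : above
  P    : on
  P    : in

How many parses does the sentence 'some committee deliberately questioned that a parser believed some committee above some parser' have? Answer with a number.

Two of the 3 distinct bracketings:
[S [NP [Det some] [N committee]] [VP [AdvP [Adv deliberately]] [VP [V questioned] [CP [C that] [S [NP [Det a] [N parser]] [VP [VP [V believed] [NP [Det some] [N committee]]] [PP [P above] [NP [Det some] [N parser]]]]]]]]]
[S [NP [Det some] [N committee]] [VP [AdvP [Adv deliberately]] [VP [VP [V questioned] [CP [C that] [S [NP [Det a] [N parser]] [VP [V believed] [NP [Det some] [N committee]]]]]] [PP [P above] [NP [Det some] [N parser]]]]]]
The trees differ in how a recursive rule is bracketed over the same span.

3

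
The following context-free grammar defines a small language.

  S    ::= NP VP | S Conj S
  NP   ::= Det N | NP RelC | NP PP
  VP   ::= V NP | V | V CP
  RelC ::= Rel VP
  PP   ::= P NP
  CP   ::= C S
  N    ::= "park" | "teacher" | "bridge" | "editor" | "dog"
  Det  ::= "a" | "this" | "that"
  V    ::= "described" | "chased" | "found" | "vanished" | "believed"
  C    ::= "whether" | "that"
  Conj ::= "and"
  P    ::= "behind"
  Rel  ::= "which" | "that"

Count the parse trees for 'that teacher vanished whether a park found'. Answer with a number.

1

[S [NP [Det that] [N teacher]] [VP [V vanished] [CP [C whether] [S [NP [Det a] [N park]] [VP [V found]]]]]]
No rule offers an alternative attachment or grouping for any span, so this is the only derivation.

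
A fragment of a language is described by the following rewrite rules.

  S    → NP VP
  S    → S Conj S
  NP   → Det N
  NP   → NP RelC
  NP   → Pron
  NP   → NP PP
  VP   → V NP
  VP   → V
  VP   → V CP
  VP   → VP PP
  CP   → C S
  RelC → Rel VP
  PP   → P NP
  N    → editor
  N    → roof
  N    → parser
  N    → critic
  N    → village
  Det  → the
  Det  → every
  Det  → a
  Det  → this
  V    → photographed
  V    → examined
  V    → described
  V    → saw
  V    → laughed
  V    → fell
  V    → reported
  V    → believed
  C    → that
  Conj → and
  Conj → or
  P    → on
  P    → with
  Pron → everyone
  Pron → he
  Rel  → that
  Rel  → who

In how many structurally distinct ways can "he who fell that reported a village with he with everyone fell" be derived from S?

Two of the 9 distinct bracketings:
[S [NP [NP [NP [Pron he]] [RelC [Rel who] [VP [V fell]]]] [RelC [Rel that] [VP [V reported] [NP [NP [Det a] [N village]] [PP [P with] [NP [NP [Pron he]] [PP [P with] [NP [Pron everyone]]]]]]]]] [VP [V fell]]]
[S [NP [NP [NP [Pron he]] [RelC [Rel who] [VP [V fell]]]] [RelC [Rel that] [VP [V reported] [NP [NP [NP [Det a] [N village]] [PP [P with] [NP [Pron he]]]] [PP [P with] [NP [Pron everyone]]]]]]] [VP [V fell]]]
The trees differ in how a recursive rule is bracketed over the same span.

9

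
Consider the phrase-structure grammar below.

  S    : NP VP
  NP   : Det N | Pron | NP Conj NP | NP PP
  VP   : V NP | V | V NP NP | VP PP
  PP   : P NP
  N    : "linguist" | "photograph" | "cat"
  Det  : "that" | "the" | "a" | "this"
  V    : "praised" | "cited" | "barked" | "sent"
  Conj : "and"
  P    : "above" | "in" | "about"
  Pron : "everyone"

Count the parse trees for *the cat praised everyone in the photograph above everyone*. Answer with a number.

5

Two of the 5 distinct bracketings:
[S [NP [Det the] [N cat]] [VP [V praised] [NP [NP [Pron everyone]] [PP [P in] [NP [NP [Det the] [N photograph]] [PP [P above] [NP [Pron everyone]]]]]]]]
[S [NP [Det the] [N cat]] [VP [V praised] [NP [NP [NP [Pron everyone]] [PP [P in] [NP [Det the] [N photograph]]]] [PP [P above] [NP [Pron everyone]]]]]]
The trees differ in how a recursive rule is bracketed over the same span.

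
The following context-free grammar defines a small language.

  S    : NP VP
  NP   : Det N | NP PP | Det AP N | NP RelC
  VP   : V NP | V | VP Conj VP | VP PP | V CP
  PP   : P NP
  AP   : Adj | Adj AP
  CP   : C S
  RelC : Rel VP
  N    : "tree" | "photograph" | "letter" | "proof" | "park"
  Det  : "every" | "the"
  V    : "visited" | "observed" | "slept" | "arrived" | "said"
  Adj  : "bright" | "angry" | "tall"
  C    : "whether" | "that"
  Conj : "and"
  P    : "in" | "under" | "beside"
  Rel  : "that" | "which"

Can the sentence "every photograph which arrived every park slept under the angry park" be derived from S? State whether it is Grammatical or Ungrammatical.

[S [NP [NP [Det every] [N photograph]] [RelC [Rel which] [VP [V arrived] [NP [Det every] [N park]]]]] [VP [VP [V slept]] [PP [P under] [NP [Det the] [AP [Adj angry]] [N park]]]]]
Each bracket corresponds to one application of a listed rule, so the string is derivable from S.

Grammatical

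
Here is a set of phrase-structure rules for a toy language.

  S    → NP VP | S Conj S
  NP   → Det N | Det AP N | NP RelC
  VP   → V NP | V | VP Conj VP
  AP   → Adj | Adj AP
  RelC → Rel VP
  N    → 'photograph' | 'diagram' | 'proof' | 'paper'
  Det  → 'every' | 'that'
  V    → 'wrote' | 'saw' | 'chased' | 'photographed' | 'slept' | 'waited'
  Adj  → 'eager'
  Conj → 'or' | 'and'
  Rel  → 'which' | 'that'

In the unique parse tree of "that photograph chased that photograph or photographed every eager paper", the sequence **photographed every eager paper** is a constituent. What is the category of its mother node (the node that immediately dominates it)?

VP

S
  NP
    Det: that
    N: photograph
  VP
    VP
      V: chased
      NP
        Det: that
        N: photograph
    Conj: or
    VP
      V: photographed
      NP
        Det: every
        AP
          Adj: eager
        N: paper
The span 'photographed every eager paper' is the VP node built by VP → V NP.
Its mother is the VP built by VP → VP Conj VP.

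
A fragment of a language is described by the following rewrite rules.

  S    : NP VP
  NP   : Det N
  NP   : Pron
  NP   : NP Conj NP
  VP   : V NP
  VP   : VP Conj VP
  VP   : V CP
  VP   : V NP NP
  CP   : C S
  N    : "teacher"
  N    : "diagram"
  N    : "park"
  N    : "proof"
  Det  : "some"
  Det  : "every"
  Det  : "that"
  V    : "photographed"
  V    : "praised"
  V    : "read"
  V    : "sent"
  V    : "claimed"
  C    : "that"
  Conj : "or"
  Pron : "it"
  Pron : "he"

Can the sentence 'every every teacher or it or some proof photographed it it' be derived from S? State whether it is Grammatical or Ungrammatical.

A Det word can never sit immediately before a Det word in any string this grammar generates, so the substring 'every every' rules out a derivation.

Ungrammatical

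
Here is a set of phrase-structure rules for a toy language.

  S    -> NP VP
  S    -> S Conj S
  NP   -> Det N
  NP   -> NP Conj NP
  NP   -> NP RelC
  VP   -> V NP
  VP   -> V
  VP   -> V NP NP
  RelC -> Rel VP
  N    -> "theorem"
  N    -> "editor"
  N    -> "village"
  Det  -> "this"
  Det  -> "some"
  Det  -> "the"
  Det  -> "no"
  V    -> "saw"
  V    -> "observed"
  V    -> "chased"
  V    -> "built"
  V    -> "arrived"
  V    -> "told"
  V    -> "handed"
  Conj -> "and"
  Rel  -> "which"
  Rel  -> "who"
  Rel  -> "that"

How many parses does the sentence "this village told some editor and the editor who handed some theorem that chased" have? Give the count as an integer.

7

Two of the 7 distinct bracketings:
[S [NP [Det this] [N village]] [VP [V told] [NP [NP [Det some] [N editor]] [Conj and] [NP [NP [Det the] [N editor]] [RelC [Rel who] [VP [V handed] [NP [NP [Det some] [N theorem]] [RelC [Rel that] [VP [V chased]]]]]]]]]]
[S [NP [Det this] [N village]] [VP [V told] [NP [NP [Det some] [N editor]] [Conj and] [NP [NP [NP [Det the] [N editor]] [RelC [Rel who] [VP [V handed] [NP [Det some] [N theorem]]]]] [RelC [Rel that] [VP [V chased]]]]]]]
The trees differ in how a recursive rule is bracketed over the same span.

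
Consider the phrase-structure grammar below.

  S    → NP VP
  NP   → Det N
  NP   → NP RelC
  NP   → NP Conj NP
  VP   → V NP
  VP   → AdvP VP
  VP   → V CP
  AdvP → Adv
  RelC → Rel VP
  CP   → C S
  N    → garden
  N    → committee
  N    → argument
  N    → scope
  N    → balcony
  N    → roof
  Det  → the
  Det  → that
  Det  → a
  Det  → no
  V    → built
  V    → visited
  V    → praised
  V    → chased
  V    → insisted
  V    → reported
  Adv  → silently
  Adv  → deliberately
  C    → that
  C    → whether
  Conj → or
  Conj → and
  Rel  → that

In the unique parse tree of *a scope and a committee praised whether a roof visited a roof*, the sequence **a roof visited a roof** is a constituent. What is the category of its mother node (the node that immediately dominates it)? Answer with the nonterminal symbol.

[S [NP [NP [Det a] [N scope]] [Conj and] [NP [Det a] [N committee]]] [VP [V praised] [CP [C whether] [S [NP [Det a] [N roof]] [VP [V visited] [NP [Det a] [N roof]]]]]]]
The span 'a roof visited a roof' is the S node built by S → NP VP.
Its mother is the CP built by CP → C S.

CP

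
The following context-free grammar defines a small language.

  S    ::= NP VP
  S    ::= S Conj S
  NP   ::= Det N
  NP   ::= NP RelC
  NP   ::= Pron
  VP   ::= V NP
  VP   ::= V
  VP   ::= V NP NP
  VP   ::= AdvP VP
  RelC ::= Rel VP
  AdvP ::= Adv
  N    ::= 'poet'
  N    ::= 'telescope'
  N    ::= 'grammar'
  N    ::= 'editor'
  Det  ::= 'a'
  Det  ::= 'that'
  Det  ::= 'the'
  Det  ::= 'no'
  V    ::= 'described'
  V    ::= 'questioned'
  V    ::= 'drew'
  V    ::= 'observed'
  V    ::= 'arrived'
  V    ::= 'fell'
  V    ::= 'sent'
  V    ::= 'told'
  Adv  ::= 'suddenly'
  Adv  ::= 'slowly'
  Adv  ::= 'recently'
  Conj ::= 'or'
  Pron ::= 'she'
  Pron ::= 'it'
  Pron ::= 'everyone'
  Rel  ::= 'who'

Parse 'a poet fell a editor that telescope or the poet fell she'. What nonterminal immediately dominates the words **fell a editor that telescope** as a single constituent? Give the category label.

VP

S
  S
    NP
      Det: a
      N: poet
    VP
      V: fell
      NP
        Det: a
        N: editor
      NP
        Det: that
        N: telescope
  Conj: or
  S
    NP
      Det: the
      N: poet
    VP
      V: fell
      NP
        Pron: she
The span 'fell a editor that telescope' is the VP node built by VP → V NP NP.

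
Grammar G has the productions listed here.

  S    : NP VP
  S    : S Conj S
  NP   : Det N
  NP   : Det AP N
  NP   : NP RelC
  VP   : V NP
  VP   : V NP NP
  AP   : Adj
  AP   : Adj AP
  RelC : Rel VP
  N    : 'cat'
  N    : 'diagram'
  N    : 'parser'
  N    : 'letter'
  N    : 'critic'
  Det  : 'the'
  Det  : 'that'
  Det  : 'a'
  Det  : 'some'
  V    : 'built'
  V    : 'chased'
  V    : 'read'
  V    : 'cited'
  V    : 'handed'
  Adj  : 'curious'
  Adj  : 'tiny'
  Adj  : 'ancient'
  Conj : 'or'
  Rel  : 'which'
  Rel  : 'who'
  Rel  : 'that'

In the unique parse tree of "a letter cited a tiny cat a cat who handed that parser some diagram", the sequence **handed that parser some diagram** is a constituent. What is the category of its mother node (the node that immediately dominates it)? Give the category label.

RelC

[S [NP [Det a] [N letter]] [VP [V cited] [NP [Det a] [AP [Adj tiny]] [N cat]] [NP [NP [Det a] [N cat]] [RelC [Rel who] [VP [V handed] [NP [Det that] [N parser]] [NP [Det some] [N diagram]]]]]]]
The span 'handed that parser some diagram' is the VP node built by VP → V NP NP.
Its mother is the RelC built by RelC → Rel VP.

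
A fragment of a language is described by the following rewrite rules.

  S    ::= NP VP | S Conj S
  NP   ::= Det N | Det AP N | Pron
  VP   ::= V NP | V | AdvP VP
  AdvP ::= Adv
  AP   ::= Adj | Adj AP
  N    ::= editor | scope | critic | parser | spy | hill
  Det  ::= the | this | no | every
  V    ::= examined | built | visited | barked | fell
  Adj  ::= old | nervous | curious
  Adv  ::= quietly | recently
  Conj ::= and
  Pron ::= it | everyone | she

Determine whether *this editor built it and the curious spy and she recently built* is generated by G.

For S → NP VP, the only prefix that parses as NP is 'this editor', but the remainder 'built it and the curious spy and she recently built' is not a VP under these rules. The alternative S rule S → S Conj S likewise has no satisfying split.

Ungrammatical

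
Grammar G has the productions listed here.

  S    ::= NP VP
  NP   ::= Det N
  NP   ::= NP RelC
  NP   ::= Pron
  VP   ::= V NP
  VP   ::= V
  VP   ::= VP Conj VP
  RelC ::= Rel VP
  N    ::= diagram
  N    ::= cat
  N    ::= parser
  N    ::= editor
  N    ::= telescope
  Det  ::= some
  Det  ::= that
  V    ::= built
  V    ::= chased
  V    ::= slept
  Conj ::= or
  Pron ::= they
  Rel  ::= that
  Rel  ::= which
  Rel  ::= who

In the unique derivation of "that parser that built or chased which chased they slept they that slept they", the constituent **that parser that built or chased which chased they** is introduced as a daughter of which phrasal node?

S
  NP
    NP
      NP
        Det: that
        N: parser
      RelC
        Rel: that
        VP
          VP
            V: built
          Conj: or
          VP
            V: chased
    RelC
      Rel: which
      VP
        V: chased
        NP
          Pron: they
  VP
    V: slept
    NP
      NP
        Pron: they
      RelC
        Rel: that
        VP
          V: slept
          NP
            Pron: they
The span 'that parser that built or chased which chased they' is the NP node built by NP → NP RelC.
Its mother is the S built by S → NP VP.

S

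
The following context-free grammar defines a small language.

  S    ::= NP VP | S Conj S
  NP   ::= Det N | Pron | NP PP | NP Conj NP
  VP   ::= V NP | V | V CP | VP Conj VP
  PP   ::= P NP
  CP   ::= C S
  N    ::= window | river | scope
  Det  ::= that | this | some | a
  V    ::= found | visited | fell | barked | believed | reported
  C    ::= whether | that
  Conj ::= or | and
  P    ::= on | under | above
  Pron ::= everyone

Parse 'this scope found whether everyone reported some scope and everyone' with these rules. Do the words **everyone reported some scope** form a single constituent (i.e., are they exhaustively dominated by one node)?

No

[S [NP [Det this] [N scope]] [VP [V found] [CP [C whether] [S [NP [Pron everyone]] [VP [V reported] [NP [NP [Det some] [N scope]] [Conj and] [NP [Pron everyone]]]]]]]]
The smallest constituent containing 'everyone reported some scope' is the S spanning 'everyone reported some scope and everyone'; no single node in the tree dominates exactly the given words.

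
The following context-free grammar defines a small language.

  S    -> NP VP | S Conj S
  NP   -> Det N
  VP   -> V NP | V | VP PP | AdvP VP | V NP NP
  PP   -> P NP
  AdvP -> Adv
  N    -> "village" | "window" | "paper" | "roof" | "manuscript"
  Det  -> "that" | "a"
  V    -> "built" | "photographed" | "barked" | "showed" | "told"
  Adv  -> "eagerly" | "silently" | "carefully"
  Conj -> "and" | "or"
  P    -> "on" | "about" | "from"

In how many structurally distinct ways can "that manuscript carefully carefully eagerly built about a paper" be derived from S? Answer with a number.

Two of the 4 distinct bracketings:
[S [NP [Det that] [N manuscript]] [VP [VP [AdvP [Adv carefully]] [VP [AdvP [Adv carefully]] [VP [AdvP [Adv eagerly]] [VP [V built]]]]] [PP [P about] [NP [Det a] [N paper]]]]]
[S [NP [Det that] [N manuscript]] [VP [AdvP [Adv carefully]] [VP [VP [AdvP [Adv carefully]] [VP [AdvP [Adv eagerly]] [VP [V built]]]] [PP [P about] [NP [Det a] [N paper]]]]]]
The trees differ in how a recursive rule is bracketed over the same span.

4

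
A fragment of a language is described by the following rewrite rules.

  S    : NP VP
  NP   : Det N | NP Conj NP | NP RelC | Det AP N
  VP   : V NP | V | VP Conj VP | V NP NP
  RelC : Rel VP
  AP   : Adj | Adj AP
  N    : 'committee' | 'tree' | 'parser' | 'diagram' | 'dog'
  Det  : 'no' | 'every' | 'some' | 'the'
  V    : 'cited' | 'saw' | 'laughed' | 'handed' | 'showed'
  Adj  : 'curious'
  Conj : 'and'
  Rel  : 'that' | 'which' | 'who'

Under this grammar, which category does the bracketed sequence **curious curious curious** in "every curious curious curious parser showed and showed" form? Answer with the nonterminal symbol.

[S [NP [Det every] [AP [Adj curious] [AP [Adj curious] [AP [Adj curious]]]] [N parser]] [VP [VP [V showed]] [Conj and] [VP [V showed]]]]
The span 'curious curious curious' is the AP node built by AP → Adj AP.

AP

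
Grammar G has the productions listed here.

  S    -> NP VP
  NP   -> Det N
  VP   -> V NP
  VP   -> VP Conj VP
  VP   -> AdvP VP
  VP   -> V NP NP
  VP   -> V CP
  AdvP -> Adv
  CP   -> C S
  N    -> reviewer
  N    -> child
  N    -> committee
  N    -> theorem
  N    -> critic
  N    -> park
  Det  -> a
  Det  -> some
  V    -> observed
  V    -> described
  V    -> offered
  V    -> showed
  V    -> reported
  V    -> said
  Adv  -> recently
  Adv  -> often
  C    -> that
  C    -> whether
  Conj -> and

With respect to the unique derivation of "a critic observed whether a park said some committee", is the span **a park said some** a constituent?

[S [NP [Det a] [N critic]] [VP [V observed] [CP [C whether] [S [NP [Det a] [N park]] [VP [V said] [NP [Det some] [N committee]]]]]]]
The smallest constituent containing 'a park said some' is the S spanning 'a park said some committee'; no single node in the tree dominates exactly the given words.

No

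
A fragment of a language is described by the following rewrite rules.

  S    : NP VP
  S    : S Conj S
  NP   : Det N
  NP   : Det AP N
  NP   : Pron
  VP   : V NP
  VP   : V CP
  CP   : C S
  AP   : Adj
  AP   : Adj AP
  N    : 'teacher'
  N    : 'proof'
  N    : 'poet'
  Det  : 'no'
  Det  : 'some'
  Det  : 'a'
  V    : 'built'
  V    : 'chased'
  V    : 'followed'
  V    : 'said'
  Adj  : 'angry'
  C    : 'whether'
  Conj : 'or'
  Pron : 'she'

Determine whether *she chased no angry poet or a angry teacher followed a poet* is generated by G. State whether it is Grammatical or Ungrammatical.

[S [S [NP [Pron she]] [VP [V chased] [NP [Det no] [AP [Adj angry]] [N poet]]]] [Conj or] [S [NP [Det a] [AP [Adj angry]] [N teacher]] [VP [V followed] [NP [Det a] [N poet]]]]]
The bracketing above is licensed at every node by one of the given productions, with S at the root.

Grammatical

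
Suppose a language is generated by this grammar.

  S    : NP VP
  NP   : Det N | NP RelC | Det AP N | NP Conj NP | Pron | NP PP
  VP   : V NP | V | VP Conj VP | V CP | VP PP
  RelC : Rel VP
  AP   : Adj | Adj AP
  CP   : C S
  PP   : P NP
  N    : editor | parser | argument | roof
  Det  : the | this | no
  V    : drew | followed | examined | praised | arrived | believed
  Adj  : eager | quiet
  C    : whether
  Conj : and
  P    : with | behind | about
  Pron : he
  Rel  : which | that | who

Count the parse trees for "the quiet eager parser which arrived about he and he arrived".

Two of the 4 distinct bracketings:
[S [NP [NP [Det the] [AP [Adj quiet] [AP [Adj eager]]] [N parser]] [RelC [Rel which] [VP [VP [V arrived]] [PP [P about] [NP [NP [Pron he]] [Conj and] [NP [Pron he]]]]]]] [VP [V arrived]]]
[S [NP [NP [NP [Det the] [AP [Adj quiet] [AP [Adj eager]]] [N parser]] [RelC [Rel which] [VP [VP [V arrived]] [PP [P about] [NP [Pron he]]]]]] [Conj and] [NP [Pron he]]] [VP [V arrived]]]
The trees differ in how a recursive rule is bracketed over the same span.

4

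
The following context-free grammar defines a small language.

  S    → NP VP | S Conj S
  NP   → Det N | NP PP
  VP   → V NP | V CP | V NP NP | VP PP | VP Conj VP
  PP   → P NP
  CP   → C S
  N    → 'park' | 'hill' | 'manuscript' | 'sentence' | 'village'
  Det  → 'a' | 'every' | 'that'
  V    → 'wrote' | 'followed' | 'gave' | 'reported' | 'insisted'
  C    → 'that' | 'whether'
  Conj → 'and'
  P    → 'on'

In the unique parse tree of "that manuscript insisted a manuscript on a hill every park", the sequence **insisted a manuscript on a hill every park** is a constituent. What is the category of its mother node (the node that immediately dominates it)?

S

S
  NP
    Det: that
    N: manuscript
  VP
    V: insisted
    NP
      NP
        Det: a
        N: manuscript
      PP
        P: on
        NP
          Det: a
          N: hill
    NP
      Det: every
      N: park
The span 'insisted a manuscript on a hill every park' is the VP node built by VP → V NP NP.
Its mother is the S built by S → NP VP.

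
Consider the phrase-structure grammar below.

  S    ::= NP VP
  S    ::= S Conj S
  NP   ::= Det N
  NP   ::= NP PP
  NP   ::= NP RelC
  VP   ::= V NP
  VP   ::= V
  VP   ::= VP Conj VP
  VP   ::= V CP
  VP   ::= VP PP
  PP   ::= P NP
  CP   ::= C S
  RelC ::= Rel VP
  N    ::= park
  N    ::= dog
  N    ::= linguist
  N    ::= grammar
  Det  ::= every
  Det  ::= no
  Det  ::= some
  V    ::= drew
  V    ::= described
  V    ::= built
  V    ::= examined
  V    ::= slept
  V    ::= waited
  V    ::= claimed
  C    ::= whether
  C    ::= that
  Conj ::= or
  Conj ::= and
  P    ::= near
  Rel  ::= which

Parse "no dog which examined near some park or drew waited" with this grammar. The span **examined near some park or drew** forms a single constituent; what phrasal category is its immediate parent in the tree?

[S [NP [NP [Det no] [N dog]] [RelC [Rel which] [VP [VP [VP [V examined]] [PP [P near] [NP [Det some] [N park]]]] [Conj or] [VP [V drew]]]]] [VP [V waited]]]
The span 'examined near some park or drew' is the VP node built by VP → VP Conj VP.
Its mother is the RelC built by RelC → Rel VP.

RelC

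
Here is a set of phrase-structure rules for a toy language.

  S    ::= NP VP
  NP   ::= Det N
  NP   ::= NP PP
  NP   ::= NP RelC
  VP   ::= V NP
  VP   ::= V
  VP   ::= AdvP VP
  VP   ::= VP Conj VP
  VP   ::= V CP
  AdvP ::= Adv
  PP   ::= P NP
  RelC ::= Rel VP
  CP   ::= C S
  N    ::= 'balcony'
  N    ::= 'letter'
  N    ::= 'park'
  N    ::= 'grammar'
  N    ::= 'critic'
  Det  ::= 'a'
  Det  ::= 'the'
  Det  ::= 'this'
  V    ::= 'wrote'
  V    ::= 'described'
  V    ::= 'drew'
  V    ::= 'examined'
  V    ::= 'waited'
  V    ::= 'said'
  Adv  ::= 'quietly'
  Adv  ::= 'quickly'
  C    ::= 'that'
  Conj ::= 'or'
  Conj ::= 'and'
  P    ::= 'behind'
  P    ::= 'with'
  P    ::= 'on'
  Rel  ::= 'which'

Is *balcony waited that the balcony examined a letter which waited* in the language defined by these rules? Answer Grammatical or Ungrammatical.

Ungrammatical

For S → NP VP, no prefix of the string parses as an NP.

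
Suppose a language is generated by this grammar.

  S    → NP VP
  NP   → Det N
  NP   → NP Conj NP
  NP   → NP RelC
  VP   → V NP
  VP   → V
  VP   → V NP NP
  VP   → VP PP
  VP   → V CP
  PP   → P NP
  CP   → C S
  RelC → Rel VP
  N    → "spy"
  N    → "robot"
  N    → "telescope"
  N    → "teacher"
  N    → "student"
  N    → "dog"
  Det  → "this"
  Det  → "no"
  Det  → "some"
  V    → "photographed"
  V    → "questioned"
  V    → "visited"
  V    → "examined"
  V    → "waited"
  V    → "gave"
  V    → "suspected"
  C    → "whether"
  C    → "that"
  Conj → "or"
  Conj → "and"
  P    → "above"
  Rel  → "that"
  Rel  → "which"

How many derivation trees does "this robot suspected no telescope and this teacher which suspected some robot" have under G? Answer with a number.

4

Two of the 4 distinct bracketings:
[S [NP [Det this] [N robot]] [VP [V suspected] [NP [NP [Det no] [N telescope]] [Conj and] [NP [NP [Det this] [N teacher]] [RelC [Rel which] [VP [V suspected] [NP [Det some] [N robot]]]]]]]]
[S [NP [Det this] [N robot]] [VP [V suspected] [NP [NP [NP [Det no] [N telescope]] [Conj and] [NP [Det this] [N teacher]]] [RelC [Rel which] [VP [V suspected] [NP [Det some] [N robot]]]]]]]
The trees differ in how a recursive rule is bracketed over the same span.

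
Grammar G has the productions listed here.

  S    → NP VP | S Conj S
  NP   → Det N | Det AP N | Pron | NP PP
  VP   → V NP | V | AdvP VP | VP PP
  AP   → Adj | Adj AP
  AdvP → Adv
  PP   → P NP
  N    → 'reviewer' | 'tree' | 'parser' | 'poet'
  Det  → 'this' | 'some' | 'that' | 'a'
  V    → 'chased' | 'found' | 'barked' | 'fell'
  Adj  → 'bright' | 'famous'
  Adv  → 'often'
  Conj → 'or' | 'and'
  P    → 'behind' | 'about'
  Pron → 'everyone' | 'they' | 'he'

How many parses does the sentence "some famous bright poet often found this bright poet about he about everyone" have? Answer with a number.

Two of the 9 distinct bracketings:
[S [NP [Det some] [AP [Adj famous] [AP [Adj bright]]] [N poet]] [VP [AdvP [Adv often]] [VP [V found] [NP [NP [Det this] [AP [Adj bright]] [N poet]] [PP [P about] [NP [NP [Pron he]] [PP [P about] [NP [Pron everyone]]]]]]]]]
[S [NP [Det some] [AP [Adj famous] [AP [Adj bright]]] [N poet]] [VP [AdvP [Adv often]] [VP [V found] [NP [NP [NP [Det this] [AP [Adj bright]] [N poet]] [PP [P about] [NP [Pron he]]]] [PP [P about] [NP [Pron everyone]]]]]]]
The trees differ in how a recursive rule is bracketed over the same span.

9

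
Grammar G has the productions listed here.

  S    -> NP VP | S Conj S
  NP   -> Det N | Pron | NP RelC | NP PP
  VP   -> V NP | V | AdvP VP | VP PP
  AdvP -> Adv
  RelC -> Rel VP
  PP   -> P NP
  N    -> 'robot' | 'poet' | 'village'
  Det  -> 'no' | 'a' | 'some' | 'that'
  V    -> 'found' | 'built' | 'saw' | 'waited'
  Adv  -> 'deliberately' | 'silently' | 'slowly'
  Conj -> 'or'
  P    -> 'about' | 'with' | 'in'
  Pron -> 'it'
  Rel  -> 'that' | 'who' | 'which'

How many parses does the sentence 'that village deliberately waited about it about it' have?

5

Two of the 5 distinct bracketings:
[S [NP [Det that] [N village]] [VP [AdvP [Adv deliberately]] [VP [VP [V waited]] [PP [P about] [NP [NP [Pron it]] [PP [P about] [NP [Pron it]]]]]]]]
[S [NP [Det that] [N village]] [VP [AdvP [Adv deliberately]] [VP [VP [VP [V waited]] [PP [P about] [NP [Pron it]]]] [PP [P about] [NP [Pron it]]]]]]
The difference turns on whether NP → NP PP is used at the relevant span, versus an alternative expansion of NP.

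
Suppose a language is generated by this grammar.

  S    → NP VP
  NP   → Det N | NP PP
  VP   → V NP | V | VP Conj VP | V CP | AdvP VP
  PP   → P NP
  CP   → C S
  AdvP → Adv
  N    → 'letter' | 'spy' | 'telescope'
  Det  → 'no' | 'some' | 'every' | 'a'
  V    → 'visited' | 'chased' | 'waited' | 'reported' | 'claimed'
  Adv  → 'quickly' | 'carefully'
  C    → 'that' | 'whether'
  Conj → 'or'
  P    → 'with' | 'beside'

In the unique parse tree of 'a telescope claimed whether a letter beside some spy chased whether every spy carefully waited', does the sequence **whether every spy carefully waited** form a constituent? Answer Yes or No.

Yes

[S [NP [Det a] [N telescope]] [VP [V claimed] [CP [C whether] [S [NP [NP [Det a] [N letter]] [PP [P beside] [NP [Det some] [N spy]]]] [VP [V chased] [CP [C whether] [S [NP [Det every] [N spy]] [VP [AdvP [Adv carefully]] [VP [V waited]]]]]]]]]]
The words 'whether every spy carefully waited' are exhaustively dominated by a single CP node (built by CP → C S), so they form a constituent.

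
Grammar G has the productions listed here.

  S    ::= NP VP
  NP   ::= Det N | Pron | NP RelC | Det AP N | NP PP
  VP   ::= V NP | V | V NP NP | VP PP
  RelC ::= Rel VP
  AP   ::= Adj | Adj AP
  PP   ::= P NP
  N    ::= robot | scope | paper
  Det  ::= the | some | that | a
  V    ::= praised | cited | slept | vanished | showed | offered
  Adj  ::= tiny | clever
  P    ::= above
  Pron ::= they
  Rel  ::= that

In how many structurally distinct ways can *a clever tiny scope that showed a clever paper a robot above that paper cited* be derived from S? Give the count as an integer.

3

Two of the 3 distinct bracketings:
[S [NP [NP [Det a] [AP [Adj clever] [AP [Adj tiny]]] [N scope]] [RelC [Rel that] [VP [V showed] [NP [Det a] [AP [Adj clever]] [N paper]] [NP [NP [Det a] [N robot]] [PP [P above] [NP [Det that] [N paper]]]]]]] [VP [V cited]]]
[S [NP [NP [Det a] [AP [Adj clever] [AP [Adj tiny]]] [N scope]] [RelC [Rel that] [VP [VP [V showed] [NP [Det a] [AP [Adj clever]] [N paper]] [NP [Det a] [N robot]]] [PP [P above] [NP [Det that] [N paper]]]]]] [VP [V cited]]]
The difference turns on whether NP → NP PP is used at the relevant span, versus an alternative expansion of NP.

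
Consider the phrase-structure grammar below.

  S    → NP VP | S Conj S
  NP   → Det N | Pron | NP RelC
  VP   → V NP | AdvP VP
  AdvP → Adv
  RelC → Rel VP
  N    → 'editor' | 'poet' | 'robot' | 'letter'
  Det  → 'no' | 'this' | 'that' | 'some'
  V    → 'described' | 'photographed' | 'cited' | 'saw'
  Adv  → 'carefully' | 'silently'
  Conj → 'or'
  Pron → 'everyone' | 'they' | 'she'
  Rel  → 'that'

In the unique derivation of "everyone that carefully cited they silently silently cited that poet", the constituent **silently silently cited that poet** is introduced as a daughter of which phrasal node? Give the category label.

S

[S [NP [NP [Pron everyone]] [RelC [Rel that] [VP [AdvP [Adv carefully]] [VP [V cited] [NP [Pron they]]]]]] [VP [AdvP [Adv silently]] [VP [AdvP [Adv silently]] [VP [V cited] [NP [Det that] [N poet]]]]]]
The span 'silently silently cited that poet' is the VP node built by VP → AdvP VP.
Its mother is the S built by S → NP VP.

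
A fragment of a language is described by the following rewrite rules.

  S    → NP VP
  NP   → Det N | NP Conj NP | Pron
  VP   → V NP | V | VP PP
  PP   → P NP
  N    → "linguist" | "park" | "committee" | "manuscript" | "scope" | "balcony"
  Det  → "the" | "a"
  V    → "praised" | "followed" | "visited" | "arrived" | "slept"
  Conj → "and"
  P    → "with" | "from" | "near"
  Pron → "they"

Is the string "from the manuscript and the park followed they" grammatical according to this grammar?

Ungrammatical

For S → NP VP, no prefix of the string parses as an NP.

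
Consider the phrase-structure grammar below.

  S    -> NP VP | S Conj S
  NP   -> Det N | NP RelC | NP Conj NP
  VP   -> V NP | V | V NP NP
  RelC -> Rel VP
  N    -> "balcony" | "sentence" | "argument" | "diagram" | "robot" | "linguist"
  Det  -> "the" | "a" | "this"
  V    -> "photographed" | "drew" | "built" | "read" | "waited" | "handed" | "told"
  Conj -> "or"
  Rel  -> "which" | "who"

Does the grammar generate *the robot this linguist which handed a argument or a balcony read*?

For S → NP VP, the only prefix that parses as NP is 'the robot', but the remainder 'this linguist which handed a argument or a balcony read' is not a VP under these rules. The alternative S rule S → S Conj S likewise has no satisfying split.

Ungrammatical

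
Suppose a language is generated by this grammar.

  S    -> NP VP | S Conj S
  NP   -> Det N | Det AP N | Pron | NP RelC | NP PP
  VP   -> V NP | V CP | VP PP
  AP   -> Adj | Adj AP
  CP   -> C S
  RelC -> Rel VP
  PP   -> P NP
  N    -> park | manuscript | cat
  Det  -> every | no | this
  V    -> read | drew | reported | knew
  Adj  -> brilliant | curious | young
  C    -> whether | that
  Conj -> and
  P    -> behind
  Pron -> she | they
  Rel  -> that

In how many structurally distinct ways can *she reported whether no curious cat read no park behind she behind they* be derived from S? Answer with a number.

Two of the 9 distinct bracketings:
[S [NP [Pron she]] [VP [V reported] [CP [C whether] [S [NP [Det no] [AP [Adj curious]] [N cat]] [VP [V read] [NP [NP [Det no] [N park]] [PP [P behind] [NP [NP [Pron she]] [PP [P behind] [NP [Pron they]]]]]]]]]]]
[S [NP [Pron she]] [VP [V reported] [CP [C whether] [S [NP [Det no] [AP [Adj curious]] [N cat]] [VP [V read] [NP [NP [NP [Det no] [N park]] [PP [P behind] [NP [Pron she]]]] [PP [P behind] [NP [Pron they]]]]]]]]]
The trees differ in how a recursive rule is bracketed over the same span.

9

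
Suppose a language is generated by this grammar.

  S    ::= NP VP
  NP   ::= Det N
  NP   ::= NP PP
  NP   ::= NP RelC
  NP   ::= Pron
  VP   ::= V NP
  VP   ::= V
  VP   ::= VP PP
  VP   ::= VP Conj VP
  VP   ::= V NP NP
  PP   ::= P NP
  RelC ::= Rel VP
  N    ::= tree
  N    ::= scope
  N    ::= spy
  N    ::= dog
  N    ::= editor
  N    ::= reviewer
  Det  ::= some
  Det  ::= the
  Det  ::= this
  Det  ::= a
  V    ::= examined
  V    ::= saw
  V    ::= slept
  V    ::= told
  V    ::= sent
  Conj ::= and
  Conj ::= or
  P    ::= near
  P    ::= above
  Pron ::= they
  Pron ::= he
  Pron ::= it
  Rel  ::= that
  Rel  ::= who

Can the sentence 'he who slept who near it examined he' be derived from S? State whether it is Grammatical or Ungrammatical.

Ungrammatical

A Rel word can never sit immediately before a P word in any string this grammar generates, so the substring 'who near' rules out a derivation.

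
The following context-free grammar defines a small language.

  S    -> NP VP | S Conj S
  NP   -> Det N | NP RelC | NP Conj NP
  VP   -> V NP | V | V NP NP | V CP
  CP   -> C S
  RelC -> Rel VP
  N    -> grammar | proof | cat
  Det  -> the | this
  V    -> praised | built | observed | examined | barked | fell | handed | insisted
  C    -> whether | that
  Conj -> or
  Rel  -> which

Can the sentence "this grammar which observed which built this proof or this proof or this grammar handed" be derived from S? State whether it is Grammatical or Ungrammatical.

Grammatical

[S [NP [NP [NP [Det this] [N grammar]] [RelC [Rel which] [VP [V observed]]]] [RelC [Rel which] [VP [V built] [NP [NP [Det this] [N proof]] [Conj or] [NP [NP [Det this] [N proof]] [Conj or] [NP [Det this] [N grammar]]]]]]] [VP [V handed]]]
Every word is introduced by a lexical rule and the phrasal rules combine the resulting categories into a single S.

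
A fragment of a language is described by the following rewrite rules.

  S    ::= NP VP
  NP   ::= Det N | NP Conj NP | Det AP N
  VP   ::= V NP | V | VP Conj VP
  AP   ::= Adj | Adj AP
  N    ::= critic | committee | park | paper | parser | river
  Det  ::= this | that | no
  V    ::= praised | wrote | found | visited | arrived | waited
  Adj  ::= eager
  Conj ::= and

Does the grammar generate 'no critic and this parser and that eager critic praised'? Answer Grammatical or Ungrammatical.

[S [NP [NP [Det no] [N critic]] [Conj and] [NP [NP [Det this] [N parser]] [Conj and] [NP [Det that] [AP [Adj eager]] [N critic]]]] [VP [V praised]]]
The bracketing above is licensed at every node by one of the given productions, with S at the root.

Grammatical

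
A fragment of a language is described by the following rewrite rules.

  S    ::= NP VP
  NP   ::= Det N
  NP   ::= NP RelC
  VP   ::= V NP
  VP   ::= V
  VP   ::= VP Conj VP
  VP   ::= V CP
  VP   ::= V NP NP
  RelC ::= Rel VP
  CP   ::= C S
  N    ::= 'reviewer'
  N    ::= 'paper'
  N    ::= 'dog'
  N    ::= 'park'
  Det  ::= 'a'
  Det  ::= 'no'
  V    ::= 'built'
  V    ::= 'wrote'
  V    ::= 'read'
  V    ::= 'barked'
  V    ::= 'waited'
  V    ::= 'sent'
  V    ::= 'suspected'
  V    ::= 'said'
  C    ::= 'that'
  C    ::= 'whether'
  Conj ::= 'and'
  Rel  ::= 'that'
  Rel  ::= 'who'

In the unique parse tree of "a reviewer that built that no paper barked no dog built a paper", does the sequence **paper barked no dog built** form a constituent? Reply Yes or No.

[S [NP [NP [Det a] [N reviewer]] [RelC [Rel that] [VP [V built] [CP [C that] [S [NP [Det no] [N paper]] [VP [V barked] [NP [Det no] [N dog]]]]]]]] [VP [V built] [NP [Det a] [N paper]]]]
The smallest constituent containing 'paper barked no dog built' is the S spanning 'a reviewer that built that no paper barked no dog built a paper'; no single node in the tree dominates exactly the given words.

No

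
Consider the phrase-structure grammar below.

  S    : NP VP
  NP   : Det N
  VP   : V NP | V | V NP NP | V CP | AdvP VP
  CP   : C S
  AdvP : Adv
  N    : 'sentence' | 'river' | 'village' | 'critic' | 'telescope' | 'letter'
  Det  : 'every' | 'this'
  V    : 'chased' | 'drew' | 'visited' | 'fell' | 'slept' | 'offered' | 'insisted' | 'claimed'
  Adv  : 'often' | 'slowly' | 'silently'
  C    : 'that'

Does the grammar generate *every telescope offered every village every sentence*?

[S [NP [Det every] [N telescope]] [VP [V offered] [NP [Det every] [N village]] [NP [Det every] [N sentence]]]]
Every word is introduced by a lexical rule and the phrasal rules combine the resulting categories into a single S.

Grammatical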